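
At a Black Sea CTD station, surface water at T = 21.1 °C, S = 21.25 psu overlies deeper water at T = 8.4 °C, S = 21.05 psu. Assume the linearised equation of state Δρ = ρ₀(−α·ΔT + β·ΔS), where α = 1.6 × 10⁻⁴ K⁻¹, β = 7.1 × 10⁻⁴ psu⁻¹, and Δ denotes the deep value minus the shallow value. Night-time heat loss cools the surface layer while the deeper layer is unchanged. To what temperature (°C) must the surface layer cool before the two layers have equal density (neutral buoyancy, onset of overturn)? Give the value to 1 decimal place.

Neutral buoyancy requires Δρ = 0, i.e. −α(T_deep − T_surf′) + β(S_deep − S_surf) = 0.
T_surf′ = T_deep − (β/α)·ΔS = 8.4 − (7.1 × 10⁻⁴/1.6 × 10⁻⁴)·(-0.20) = 9.287 °C.
Cooling required: 21.1 − (9.287) = 11.813 °C.

9.3 °C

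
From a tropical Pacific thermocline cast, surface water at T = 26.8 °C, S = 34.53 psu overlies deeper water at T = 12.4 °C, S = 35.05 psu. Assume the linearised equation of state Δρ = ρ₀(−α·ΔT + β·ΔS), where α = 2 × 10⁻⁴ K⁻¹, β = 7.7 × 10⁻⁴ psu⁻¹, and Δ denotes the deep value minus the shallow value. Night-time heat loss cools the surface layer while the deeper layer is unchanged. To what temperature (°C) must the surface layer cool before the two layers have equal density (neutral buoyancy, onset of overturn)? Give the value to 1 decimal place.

10.4 °C

Neutral buoyancy requires Δρ = 0, i.e. −α(T_deep − T_surf′) + β(S_deep − S_surf) = 0.
T_surf′ = T_deep − (β/α)·ΔS = 12.4 − (7.7 × 10⁻⁴/2 × 10⁻⁴)·(+0.52) = 10.398 °C.
Cooling required: 26.8 − (10.398) = 16.402 °C.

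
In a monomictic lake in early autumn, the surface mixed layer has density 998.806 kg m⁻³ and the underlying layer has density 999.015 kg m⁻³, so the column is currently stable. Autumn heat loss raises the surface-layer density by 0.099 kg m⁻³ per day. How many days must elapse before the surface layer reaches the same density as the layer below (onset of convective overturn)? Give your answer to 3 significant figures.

2.11 days

Density deficit of the surface layer: 999.015 − 998.806 = 0.209 kg m⁻³.
Required change = 0.209 / 0.099 = 2.11 days.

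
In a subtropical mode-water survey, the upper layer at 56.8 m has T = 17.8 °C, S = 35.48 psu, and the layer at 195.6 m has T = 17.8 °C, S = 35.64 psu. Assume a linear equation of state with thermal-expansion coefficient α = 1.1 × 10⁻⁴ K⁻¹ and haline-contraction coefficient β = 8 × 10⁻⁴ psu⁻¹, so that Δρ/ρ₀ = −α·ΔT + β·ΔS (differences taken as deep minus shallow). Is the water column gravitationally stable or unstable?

ΔT = 17.8 − 17.8 = +0.0 K and ΔS = 35.64 − 35.48 = +0.16 psu (deep − shallow).
−αΔT = 0; βΔS = 1.28 × 10⁻⁴; sum Δρ/ρ₀ = 1.28 × 10⁻⁴.
Δρ/ρ₀ > 0, so Δρ > 0: deeper water is denser → statically stable.

stable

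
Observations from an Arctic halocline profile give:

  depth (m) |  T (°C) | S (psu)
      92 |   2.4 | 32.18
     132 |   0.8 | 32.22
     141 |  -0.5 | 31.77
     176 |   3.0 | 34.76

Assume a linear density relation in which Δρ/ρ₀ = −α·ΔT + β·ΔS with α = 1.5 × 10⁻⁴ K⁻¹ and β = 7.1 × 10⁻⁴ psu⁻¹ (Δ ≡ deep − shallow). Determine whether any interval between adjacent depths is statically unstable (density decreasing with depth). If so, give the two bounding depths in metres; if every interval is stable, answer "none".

132–141 m

Evaluate Δρ/ρ₀ = −αΔT + βΔS across each adjacent pair:
  92–132 m: −αΔT+βΔS = −(1.5 × 10⁻⁴)(-1.6)+(7.1 × 10⁻⁴)(+0.04) = 2.7 × 10⁻⁴ → stable
  132–141 m: −αΔT+βΔS = −(1.5 × 10⁻⁴)(-1.3)+(7.1 × 10⁻⁴)(-0.45) = -1.2 × 10⁻⁴ → UNSTABLE
  141–176 m: −αΔT+βΔS = −(1.5 × 10⁻⁴)(+3.5)+(7.1 × 10⁻⁴)(+2.99) = 1.6 × 10⁻³ → stable
The 132–141 m interval has Δρ < 0: lighter water underlies denser water.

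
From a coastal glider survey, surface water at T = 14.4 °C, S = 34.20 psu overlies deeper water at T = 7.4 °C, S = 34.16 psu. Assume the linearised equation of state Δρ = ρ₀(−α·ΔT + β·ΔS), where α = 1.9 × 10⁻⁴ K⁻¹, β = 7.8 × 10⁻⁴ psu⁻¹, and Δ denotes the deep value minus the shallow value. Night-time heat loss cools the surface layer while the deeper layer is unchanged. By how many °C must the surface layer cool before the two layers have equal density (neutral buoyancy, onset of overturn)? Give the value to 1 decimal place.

6.8 °C

Neutral buoyancy requires Δρ = 0, i.e. −α(T_deep − T_surf′) + β(S_deep − S_surf) = 0.
T_surf′ = T_deep − (β/α)·ΔS = 7.4 − (7.8 × 10⁻⁴/1.9 × 10⁻⁴)·(-0.04) = 7.564 °C.
Cooling required: 14.4 − (7.564) = 6.836 °C.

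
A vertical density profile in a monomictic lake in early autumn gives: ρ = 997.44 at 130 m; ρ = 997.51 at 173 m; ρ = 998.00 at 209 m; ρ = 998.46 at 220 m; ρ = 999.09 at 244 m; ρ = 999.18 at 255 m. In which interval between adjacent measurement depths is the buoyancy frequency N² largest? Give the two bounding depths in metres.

209–220 m

Compute the density gradient over each adjacent pair:
  130–173 m: Δρ/Δz = 0.07/43 = 1.6 × 10⁻³ kg m⁻⁴
  173–209 m: Δρ/Δz = 0.49/36 = 0.014 kg m⁻⁴
  209–220 m: Δρ/Δz = 0.46/11 = 0.042 kg m⁻⁴
  220–244 m: Δρ/Δz = 0.63/24 = 0.026 kg m⁻⁴
  244–255 m: Δρ/Δz = 0.09/11 = 8.2 × 10⁻³ kg m⁻⁴
The largest gradient is in the 209–220 m interval — the pycnocline.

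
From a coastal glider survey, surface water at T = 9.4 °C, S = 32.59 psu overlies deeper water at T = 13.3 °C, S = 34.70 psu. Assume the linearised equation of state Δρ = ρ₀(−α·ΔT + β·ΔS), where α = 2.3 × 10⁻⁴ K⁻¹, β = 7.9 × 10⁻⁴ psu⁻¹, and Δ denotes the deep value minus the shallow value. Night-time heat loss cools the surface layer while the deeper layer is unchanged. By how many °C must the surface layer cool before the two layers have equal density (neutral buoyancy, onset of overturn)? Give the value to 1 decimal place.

3.3 °C

Neutral buoyancy requires Δρ = 0, i.e. −α(T_deep − T_surf′) + β(S_deep − S_surf) = 0.
T_surf′ = T_deep − (β/α)·ΔS = 13.3 − (7.9 × 10⁻⁴/2.3 × 10⁻⁴)·(+2.11) = 6.053 °C.
Cooling required: 9.4 − (6.053) = 3.347 °C.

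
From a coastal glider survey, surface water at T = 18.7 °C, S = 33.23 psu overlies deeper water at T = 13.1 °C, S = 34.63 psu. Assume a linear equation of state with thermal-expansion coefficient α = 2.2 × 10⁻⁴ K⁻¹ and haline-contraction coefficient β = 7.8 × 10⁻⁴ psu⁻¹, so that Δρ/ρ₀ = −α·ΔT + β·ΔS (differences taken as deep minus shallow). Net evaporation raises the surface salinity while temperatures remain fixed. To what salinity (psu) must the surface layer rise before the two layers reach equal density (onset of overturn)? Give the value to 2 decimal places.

36.21 psu

Neutral buoyancy requires −α(T_deep − T_surf) + β(S_deep − S_surf′) = 0.
S_surf′ = S_deep − (α/β)·ΔT = 34.63 − (2.2 × 10⁻⁴/7.8 × 10⁻⁴)·(-5.6) = 36.2095 psu.
Increase required: 36.2095 − 33.23 = 2.9795 psu.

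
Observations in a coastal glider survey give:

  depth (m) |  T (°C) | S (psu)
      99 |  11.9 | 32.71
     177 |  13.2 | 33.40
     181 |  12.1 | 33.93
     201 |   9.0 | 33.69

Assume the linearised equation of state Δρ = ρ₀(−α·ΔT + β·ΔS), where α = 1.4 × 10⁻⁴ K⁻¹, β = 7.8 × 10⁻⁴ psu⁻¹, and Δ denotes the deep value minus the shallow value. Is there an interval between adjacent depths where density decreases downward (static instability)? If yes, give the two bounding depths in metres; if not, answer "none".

Evaluate Δρ/ρ₀ = −αΔT + βΔS across each adjacent pair:
  99–177 m: −αΔT+βΔS = −(1.4 × 10⁻⁴)(+1.3)+(7.8 × 10⁻⁴)(+0.69) = 3.6 × 10⁻⁴ → stable
  177–181 m: −αΔT+βΔS = −(1.4 × 10⁻⁴)(-1.1)+(7.8 × 10⁻⁴)(+0.53) = 5.7 × 10⁻⁴ → stable
  181–201 m: −αΔT+βΔS = −(1.4 × 10⁻⁴)(-3.1)+(7.8 × 10⁻⁴)(-0.24) = 2.5 × 10⁻⁴ → stable
Every interval has Δρ > 0: the column is stably stratified throughout.

none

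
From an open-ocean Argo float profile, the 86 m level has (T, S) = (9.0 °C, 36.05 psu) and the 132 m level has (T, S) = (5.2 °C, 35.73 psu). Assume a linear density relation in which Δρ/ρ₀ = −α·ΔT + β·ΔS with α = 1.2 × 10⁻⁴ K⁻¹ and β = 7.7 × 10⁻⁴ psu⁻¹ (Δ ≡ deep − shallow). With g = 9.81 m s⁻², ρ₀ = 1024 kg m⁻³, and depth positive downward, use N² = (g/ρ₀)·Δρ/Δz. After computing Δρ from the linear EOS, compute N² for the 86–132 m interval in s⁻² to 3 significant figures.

4.47 × 10⁻⁵ s⁻²

ΔT = -3.8 K, ΔS = -0.32 psu (deep − shallow).
Δρ/ρ₀ = −αΔT + βΔS = 4.56 × 10⁻⁴ − 2.464 × 10⁻⁴ = 2.096 × 10⁻⁴, so Δρ ≈ 0.2146 kg m⁻³.
N² = (g/ρ₀)·Δρ/Δz = g·(Δρ/ρ₀)/Δz = 9.81 × 2.096 × 10⁻⁴ / 46 = 4.4699 × 10⁻⁵ s⁻² ≈ 4.47 × 10⁻⁵ s⁻².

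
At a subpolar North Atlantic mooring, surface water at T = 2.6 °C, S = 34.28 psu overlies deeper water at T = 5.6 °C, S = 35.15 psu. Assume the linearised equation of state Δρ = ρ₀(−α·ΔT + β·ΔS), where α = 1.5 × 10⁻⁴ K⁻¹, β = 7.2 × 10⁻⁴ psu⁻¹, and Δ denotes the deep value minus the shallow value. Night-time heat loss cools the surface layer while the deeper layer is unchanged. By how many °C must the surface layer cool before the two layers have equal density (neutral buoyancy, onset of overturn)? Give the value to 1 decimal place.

Neutral buoyancy requires Δρ = 0, i.e. −α(T_deep − T_surf′) + β(S_deep − S_surf) = 0.
T_surf′ = T_deep − (β/α)·ΔS = 5.6 − (7.2 × 10⁻⁴/1.5 × 10⁻⁴)·(+0.87) = 1.424 °C.
Cooling required: 2.6 − (1.424) = 1.176 °C.

1.2 °C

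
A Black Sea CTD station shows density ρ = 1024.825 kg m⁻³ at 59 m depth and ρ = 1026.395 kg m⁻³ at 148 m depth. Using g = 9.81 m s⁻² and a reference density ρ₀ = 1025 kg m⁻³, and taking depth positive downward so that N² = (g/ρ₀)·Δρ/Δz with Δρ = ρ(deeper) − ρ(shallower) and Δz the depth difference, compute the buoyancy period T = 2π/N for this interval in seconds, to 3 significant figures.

Δρ = 1026.395 − 1024.825 = 1.570 kg m⁻³ over Δz = 148 − 59 = 89 m.
N² = (9.81/1025) × (1.570/89) = 1.6883 × 10⁻⁴ s⁻².
N = √(1.6883 × 10⁻⁴) = 0.012993 rad s⁻¹, so T = 2π/N = 483.58 s ≈ 484 s.

484 s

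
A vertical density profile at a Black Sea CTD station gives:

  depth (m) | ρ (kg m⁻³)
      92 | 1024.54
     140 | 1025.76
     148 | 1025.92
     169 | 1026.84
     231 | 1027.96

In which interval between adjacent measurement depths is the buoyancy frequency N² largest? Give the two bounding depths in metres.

Compute the density gradient over each adjacent pair:
  92–140 m: Δρ/Δz = 1.22/48 = 0.025 kg m⁻⁴
  140–148 m: Δρ/Δz = 0.16/8 = 0.020 kg m⁻⁴
  148–169 m: Δρ/Δz = 0.92/21 = 0.044 kg m⁻⁴
  169–231 m: Δρ/Δz = 1.12/62 = 0.018 kg m⁻⁴
The largest gradient is in the 148–169 m interval — the pycnocline.

148–169 m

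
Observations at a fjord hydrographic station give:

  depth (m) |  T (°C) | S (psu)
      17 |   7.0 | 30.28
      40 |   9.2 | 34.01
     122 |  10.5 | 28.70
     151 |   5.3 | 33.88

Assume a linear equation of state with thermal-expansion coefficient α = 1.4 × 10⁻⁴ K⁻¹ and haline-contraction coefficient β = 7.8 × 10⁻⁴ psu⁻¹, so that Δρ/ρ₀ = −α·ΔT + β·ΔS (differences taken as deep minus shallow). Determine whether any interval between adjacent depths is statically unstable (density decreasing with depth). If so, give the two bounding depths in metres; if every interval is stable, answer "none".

40–122 m

Evaluate Δρ/ρ₀ = −αΔT + βΔS across each adjacent pair:
  17–40 m: −αΔT+βΔS = −(1.4 × 10⁻⁴)(+2.2)+(7.8 × 10⁻⁴)(+3.73) = 2.6 × 10⁻³ → stable
  40–122 m: −αΔT+βΔS = −(1.4 × 10⁻⁴)(+1.3)+(7.8 × 10⁻⁴)(-5.31) = -4.3 × 10⁻³ → UNSTABLE
  122–151 m: −αΔT+βΔS = −(1.4 × 10⁻⁴)(-5.2)+(7.8 × 10⁻⁴)(+5.18) = 4.8 × 10⁻³ → stable
The 40–122 m interval has Δρ < 0: lighter water underlies denser water.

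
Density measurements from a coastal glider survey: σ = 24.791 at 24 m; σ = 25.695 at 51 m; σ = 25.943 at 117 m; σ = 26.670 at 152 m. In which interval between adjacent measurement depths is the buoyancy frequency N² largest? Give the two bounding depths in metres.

Compute the density gradient over each adjacent pair:
  24–51 m: Δρ/Δz = 0.904/27 = 0.033 kg m⁻⁴
  51–117 m: Δρ/Δz = 0.248/66 = 3.8 × 10⁻³ kg m⁻⁴
  117–152 m: Δρ/Δz = 0.727/35 = 0.021 kg m⁻⁴
The largest gradient is in the 24–51 m interval — the pycnocline.

24–51 m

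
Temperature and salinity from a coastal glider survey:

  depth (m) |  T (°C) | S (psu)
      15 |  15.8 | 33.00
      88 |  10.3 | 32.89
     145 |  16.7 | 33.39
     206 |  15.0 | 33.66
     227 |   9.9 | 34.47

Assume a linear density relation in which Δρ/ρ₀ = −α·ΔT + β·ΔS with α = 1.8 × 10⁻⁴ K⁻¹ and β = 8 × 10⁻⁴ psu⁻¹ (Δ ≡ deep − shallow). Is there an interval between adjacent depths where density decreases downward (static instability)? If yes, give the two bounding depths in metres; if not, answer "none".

Evaluate Δρ/ρ₀ = −αΔT + βΔS across each adjacent pair:
  15–88 m: −αΔT+βΔS = −(1.8 × 10⁻⁴)(-5.5)+(8 × 10⁻⁴)(-0.11) = 9.0 × 10⁻⁴ → stable
  88–145 m: −αΔT+βΔS = −(1.8 × 10⁻⁴)(+6.4)+(8 × 10⁻⁴)(+0.50) = -7.5 × 10⁻⁴ → UNSTABLE
  145–206 m: −αΔT+βΔS = −(1.8 × 10⁻⁴)(-1.7)+(8 × 10⁻⁴)(+0.27) = 5.2 × 10⁻⁴ → stable
  206–227 m: −αΔT+βΔS = −(1.8 × 10⁻⁴)(-5.1)+(8 × 10⁻⁴)(+0.81) = 1.6 × 10⁻³ → stable
The 88–145 m interval has Δρ < 0: lighter water underlies denser water.

88–145 m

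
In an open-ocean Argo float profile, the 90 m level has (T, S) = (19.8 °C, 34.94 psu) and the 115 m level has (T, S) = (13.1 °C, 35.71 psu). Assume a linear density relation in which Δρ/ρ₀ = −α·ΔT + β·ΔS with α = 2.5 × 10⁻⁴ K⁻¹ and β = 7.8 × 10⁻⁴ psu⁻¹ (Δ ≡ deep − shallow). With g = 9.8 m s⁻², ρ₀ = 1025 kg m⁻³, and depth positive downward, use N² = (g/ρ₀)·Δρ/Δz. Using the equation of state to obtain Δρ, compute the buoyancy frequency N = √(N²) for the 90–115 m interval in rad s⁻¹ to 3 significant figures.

ΔT = -6.7 K, ΔS = +0.77 psu (deep − shallow).
Δρ/ρ₀ = −αΔT + βΔS = 1.675 × 10⁻³ + 6.006 × 10⁻⁴ = 2.2756 × 10⁻³, so Δρ ≈ 2.332 kg m⁻³.
N² = (g/ρ₀)·Δρ/Δz = g·(Δρ/ρ₀)/Δz = 9.8 × 2.2756 × 10⁻³ / 25 = 8.9204 × 10⁻⁴ s⁻².
N = √(8.9204 × 10⁻⁴) = 0.029867 rad s⁻¹ ≈ 0.0299 rad s⁻¹.

0.0299 rad s⁻¹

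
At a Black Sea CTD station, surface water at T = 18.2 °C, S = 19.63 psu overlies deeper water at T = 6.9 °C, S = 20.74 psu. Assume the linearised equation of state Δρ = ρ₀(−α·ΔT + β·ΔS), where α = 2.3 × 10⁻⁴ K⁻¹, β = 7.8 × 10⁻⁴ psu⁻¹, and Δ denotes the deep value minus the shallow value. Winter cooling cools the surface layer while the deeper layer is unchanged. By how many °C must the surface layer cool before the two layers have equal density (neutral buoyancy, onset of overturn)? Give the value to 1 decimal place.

15.1 °C

Neutral buoyancy requires Δρ = 0, i.e. −α(T_deep − T_surf′) + β(S_deep − S_surf) = 0.
T_surf′ = T_deep − (β/α)·ΔS = 6.9 − (7.8 × 10⁻⁴/2.3 × 10⁻⁴)·(+1.11) = 3.136 °C.
Cooling required: 18.2 − (3.136) = 15.064 °C.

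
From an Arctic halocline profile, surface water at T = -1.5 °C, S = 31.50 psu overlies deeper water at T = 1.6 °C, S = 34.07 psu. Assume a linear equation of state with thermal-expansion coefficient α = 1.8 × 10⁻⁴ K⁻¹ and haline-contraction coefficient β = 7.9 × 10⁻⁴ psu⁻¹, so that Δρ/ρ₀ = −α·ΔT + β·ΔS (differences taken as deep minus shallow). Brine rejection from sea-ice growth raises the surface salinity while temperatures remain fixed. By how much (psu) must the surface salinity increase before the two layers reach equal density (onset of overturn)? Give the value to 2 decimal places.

Neutral buoyancy requires −α(T_deep − T_surf) + β(S_deep − S_surf′) = 0.
S_surf′ = S_deep − (α/β)·ΔT = 34.07 − (1.8 × 10⁻⁴/7.9 × 10⁻⁴)·(+3.1) = 33.3637 psu.
Increase required: 33.3637 − 31.50 = 1.8637 psu.

1.86 psu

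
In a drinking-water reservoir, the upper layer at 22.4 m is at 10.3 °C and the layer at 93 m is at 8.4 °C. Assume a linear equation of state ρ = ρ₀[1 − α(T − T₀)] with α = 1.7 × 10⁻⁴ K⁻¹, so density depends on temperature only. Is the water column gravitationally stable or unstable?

stable

ΔT = 8.4 − 10.3 = -1.9 K, so Δρ/ρ₀ = −αΔT = 3.23 × 10⁻⁴.
Δρ/ρ₀ > 0, so Δρ > 0: deeper water is denser → statically stable.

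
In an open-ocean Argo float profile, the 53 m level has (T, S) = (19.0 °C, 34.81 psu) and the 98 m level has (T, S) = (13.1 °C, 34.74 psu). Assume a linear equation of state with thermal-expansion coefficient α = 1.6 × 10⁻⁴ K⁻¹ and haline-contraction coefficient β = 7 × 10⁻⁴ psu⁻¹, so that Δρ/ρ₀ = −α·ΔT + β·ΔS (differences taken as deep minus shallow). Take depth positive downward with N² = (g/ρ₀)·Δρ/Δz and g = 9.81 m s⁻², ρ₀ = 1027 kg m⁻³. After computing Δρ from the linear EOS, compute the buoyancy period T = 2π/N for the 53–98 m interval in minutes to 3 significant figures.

7.50 min

ΔT = -5.9 K, ΔS = -0.07 psu (deep − shallow).
Δρ/ρ₀ = −αΔT + βΔS = 9.44 × 10⁻⁴ − 4.90 × 10⁻⁵ = 8.95 × 10⁻⁴, so Δρ ≈ 0.9192 kg m⁻³.
N² = (g/ρ₀)·Δρ/Δz = g·(Δρ/ρ₀)/Δz = 9.81 × 8.95 × 10⁻⁴ / 45 = 1.9511 × 10⁻⁴ s⁻².
N = √(1.9511 × 10⁻⁴) = 0.013968 rad s⁻¹ → T = 2π/N = 449.83 s = 7.4972 min ≈ 7.50 min.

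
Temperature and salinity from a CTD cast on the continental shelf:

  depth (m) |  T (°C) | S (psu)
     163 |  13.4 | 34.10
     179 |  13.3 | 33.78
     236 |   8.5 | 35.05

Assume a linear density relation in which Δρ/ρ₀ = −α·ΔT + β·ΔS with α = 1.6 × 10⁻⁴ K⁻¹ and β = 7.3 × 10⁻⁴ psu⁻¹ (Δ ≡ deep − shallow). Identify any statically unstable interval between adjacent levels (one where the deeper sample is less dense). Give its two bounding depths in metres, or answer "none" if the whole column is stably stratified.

Evaluate Δρ/ρ₀ = −αΔT + βΔS across each adjacent pair:
  163–179 m: −αΔT+βΔS = −(1.6 × 10⁻⁴)(-0.1)+(7.3 × 10⁻⁴)(-0.32) = -2.2 × 10⁻⁴ → UNSTABLE
  179–236 m: −αΔT+βΔS = −(1.6 × 10⁻⁴)(-4.8)+(7.3 × 10⁻⁴)(+1.27) = 1.7 × 10⁻³ → stable
The 163–179 m interval has Δρ < 0: lighter water underlies denser water.

163–179 m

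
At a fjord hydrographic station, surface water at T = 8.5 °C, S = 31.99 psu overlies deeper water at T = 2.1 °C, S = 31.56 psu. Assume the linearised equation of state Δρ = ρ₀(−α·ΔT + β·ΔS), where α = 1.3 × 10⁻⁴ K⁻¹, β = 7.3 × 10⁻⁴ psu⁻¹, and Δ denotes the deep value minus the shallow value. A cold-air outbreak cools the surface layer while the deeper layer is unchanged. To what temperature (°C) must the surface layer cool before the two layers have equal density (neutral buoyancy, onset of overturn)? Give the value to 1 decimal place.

Neutral buoyancy requires Δρ = 0, i.e. −α(T_deep − T_surf′) + β(S_deep − S_surf) = 0.
T_surf′ = T_deep − (β/α)·ΔS = 2.1 − (7.3 × 10⁻⁴/1.3 × 10⁻⁴)·(-0.43) = 4.515 °C.
Cooling required: 8.5 − (4.515) = 3.985 °C.

4.5 °C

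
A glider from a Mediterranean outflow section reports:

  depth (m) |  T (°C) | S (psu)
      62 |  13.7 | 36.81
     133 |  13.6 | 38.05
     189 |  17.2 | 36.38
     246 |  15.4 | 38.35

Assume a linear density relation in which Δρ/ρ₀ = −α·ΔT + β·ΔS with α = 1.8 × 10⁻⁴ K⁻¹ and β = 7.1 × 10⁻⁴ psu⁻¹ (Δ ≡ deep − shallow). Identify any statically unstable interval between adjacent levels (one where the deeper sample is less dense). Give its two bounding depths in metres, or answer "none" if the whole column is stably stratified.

Evaluate Δρ/ρ₀ = −αΔT + βΔS across each adjacent pair:
  62–133 m: −αΔT+βΔS = −(1.8 × 10⁻⁴)(-0.1)+(7.1 × 10⁻⁴)(+1.24) = 9.0 × 10⁻⁴ → stable
  133–189 m: −αΔT+βΔS = −(1.8 × 10⁻⁴)(+3.6)+(7.1 × 10⁻⁴)(-1.67) = -1.8 × 10⁻³ → UNSTABLE
  189–246 m: −αΔT+βΔS = −(1.8 × 10⁻⁴)(-1.8)+(7.1 × 10⁻⁴)(+1.97) = 1.7 × 10⁻³ → stable
The 133–189 m interval has Δρ < 0: lighter water underlies denser water.

133–189 m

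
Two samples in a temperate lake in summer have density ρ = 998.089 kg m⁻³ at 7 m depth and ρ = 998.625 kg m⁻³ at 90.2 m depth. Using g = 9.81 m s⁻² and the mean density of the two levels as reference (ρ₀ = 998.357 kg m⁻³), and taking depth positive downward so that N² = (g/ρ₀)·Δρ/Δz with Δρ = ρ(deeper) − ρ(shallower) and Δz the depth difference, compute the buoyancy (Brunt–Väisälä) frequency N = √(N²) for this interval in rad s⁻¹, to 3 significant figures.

7.96 × 10⁻³ rad s⁻¹

Δρ = 998.625 − 998.089 = 0.536 kg m⁻³ over Δz = 90.2 − 7 = 83.2 m.
N² = (9.81/998.357) × (0.536/83.2) = 6.3303 × 10⁻⁵ s⁻².
N = √(6.3303 × 10⁻⁵) = 7.9563 × 10⁻³ rad s⁻¹ ≈ 7.96 × 10⁻³ rad s⁻¹.
Since Δρ > 0 the layer is stably stratified.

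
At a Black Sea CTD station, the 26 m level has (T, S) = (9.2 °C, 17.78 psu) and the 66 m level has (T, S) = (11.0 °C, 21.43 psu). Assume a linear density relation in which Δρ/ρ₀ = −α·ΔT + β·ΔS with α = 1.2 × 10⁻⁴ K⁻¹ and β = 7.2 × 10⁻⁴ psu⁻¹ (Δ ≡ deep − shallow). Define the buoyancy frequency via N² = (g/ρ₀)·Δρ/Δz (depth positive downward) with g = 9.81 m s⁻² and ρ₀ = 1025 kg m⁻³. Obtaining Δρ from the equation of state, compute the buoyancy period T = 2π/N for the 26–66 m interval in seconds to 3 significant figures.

ΔT = +1.8 K, ΔS = +3.65 psu (deep − shallow).
Δρ/ρ₀ = −αΔT + βΔS = -2.16 × 10⁻⁴ + 2.628 × 10⁻³ = 2.412 × 10⁻³, so Δρ ≈ 2.472 kg m⁻³.
N² = (g/ρ₀)·Δρ/Δz = g·(Δρ/ρ₀)/Δz = 9.81 × 2.412 × 10⁻³ / 40 = 5.9154 × 10⁻⁴ s⁻².
N = √(5.9154 × 10⁻⁴) = 0.024322 rad s⁻¹ → T = 2π/N = 258.33 s ≈ 258 s.

258 s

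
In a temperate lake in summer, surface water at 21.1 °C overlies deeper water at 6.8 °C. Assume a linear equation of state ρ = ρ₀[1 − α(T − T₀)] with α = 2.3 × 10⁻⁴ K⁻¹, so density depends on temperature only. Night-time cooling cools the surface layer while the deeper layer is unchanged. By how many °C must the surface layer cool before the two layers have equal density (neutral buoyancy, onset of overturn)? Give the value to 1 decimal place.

With temperature the only control, equal density requires T_surf′ = T_deep.
T_surf′ = 6.8 °C.
Cooling required: 21.1 − 6.8 = 14.3 °C.

14.3 °C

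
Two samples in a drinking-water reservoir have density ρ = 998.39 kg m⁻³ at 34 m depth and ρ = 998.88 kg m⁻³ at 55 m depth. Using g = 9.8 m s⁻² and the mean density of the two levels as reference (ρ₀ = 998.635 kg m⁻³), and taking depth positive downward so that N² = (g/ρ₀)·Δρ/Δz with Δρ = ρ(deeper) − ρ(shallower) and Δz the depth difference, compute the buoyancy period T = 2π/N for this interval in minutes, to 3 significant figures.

Δρ = 998.88 − 998.39 = 0.49 kg m⁻³ over Δz = 55 − 34 = 21 m.
N² = (9.8/998.635) × (0.49/21) = 2.2898 × 10⁻⁴ s⁻².
N = √(2.2898 × 10⁻⁴) = 0.015132 rad s⁻¹, so T = 2π/N = 415.23 s = 6.9205 min ≈ 6.92 min.

6.92 min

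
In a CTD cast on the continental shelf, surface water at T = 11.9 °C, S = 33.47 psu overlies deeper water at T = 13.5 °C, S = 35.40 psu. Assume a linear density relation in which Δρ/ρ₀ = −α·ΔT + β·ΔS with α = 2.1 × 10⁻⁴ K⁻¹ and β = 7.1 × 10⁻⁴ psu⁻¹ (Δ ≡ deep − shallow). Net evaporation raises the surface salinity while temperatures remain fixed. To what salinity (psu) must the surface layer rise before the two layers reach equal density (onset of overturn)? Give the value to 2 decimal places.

Neutral buoyancy requires −α(T_deep − T_surf) + β(S_deep − S_surf′) = 0.
S_surf′ = S_deep − (α/β)·ΔT = 35.40 − (2.1 × 10⁻⁴/7.1 × 10⁻⁴)·(+1.6) = 34.9268 psu.
Increase required: 34.9268 − 33.47 = 1.4568 psu.

34.93 psu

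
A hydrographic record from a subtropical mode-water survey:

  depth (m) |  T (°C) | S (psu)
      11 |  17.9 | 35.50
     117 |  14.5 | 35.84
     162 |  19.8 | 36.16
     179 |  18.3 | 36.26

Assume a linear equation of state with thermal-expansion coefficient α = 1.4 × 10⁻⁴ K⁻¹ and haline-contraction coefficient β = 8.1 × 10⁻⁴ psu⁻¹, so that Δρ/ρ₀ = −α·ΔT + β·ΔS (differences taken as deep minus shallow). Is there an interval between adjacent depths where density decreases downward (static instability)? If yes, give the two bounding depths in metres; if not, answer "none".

117–162 m

Evaluate Δρ/ρ₀ = −αΔT + βΔS across each adjacent pair:
  11–117 m: −αΔT+βΔS = −(1.4 × 10⁻⁴)(-3.4)+(8.1 × 10⁻⁴)(+0.34) = 7.5 × 10⁻⁴ → stable
  117–162 m: −αΔT+βΔS = −(1.4 × 10⁻⁴)(+5.3)+(8.1 × 10⁻⁴)(+0.32) = -4.8 × 10⁻⁴ → UNSTABLE
  162–179 m: −αΔT+βΔS = −(1.4 × 10⁻⁴)(-1.5)+(8.1 × 10⁻⁴)(+0.10) = 2.9 × 10⁻⁴ → stable
The 117–162 m interval has Δρ < 0: lighter water underlies denser water.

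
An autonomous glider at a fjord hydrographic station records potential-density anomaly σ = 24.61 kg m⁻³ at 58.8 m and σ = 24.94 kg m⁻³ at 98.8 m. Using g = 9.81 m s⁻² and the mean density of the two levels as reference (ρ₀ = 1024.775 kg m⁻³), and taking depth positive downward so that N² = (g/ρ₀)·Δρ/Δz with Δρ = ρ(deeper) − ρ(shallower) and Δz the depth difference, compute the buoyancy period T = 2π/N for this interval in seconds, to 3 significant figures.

707 s

Δρ = 1024.94 − 1024.61 = 0.33 kg m⁻³ over Δz = 98.8 − 58.8 = 40 m.
N² = (9.81/1024.775) × (0.33/40) = 7.8976 × 10⁻⁵ s⁻².
N = √(7.8976 × 10⁻⁵) = 8.8868 × 10⁻³ rad s⁻¹, so T = 2π/N = 707.02 s ≈ 707 s.
Since Δρ > 0 the layer is stably stratified.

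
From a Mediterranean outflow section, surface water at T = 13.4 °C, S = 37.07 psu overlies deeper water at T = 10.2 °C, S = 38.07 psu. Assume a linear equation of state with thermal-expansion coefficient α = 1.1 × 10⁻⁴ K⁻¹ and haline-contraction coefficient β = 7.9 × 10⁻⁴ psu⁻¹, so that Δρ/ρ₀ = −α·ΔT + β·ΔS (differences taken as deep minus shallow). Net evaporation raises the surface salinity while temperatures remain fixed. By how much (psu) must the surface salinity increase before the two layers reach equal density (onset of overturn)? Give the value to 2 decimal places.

Neutral buoyancy requires −α(T_deep − T_surf) + β(S_deep − S_surf′) = 0.
S_surf′ = S_deep − (α/β)·ΔT = 38.07 − (1.1 × 10⁻⁴/7.9 × 10⁻⁴)·(-3.2) = 38.5156 psu.
Increase required: 38.5156 − 37.07 = 1.4456 psu.

1.45 psu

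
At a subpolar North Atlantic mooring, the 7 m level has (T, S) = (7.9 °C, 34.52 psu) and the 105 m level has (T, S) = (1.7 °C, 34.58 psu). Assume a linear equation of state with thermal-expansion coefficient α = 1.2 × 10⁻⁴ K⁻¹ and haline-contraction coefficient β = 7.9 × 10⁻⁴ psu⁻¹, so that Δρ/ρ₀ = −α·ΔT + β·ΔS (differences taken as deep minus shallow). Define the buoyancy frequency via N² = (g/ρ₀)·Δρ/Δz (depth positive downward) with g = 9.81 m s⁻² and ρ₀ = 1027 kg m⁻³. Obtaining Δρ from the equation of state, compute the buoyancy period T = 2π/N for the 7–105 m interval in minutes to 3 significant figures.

11.8 min

ΔT = -6.2 K, ΔS = +0.06 psu (deep − shallow).
Δρ/ρ₀ = −αΔT + βΔS = 7.44 × 10⁻⁴ + 4.74 × 10⁻⁵ = 7.914 × 10⁻⁴, so Δρ ≈ 0.8128 kg m⁻³.
N² = (g/ρ₀)·Δρ/Δz = g·(Δρ/ρ₀)/Δz = 9.81 × 7.914 × 10⁻⁴ / 98 = 7.9221 × 10⁻⁵ s⁻².
N = √(7.9221 × 10⁻⁵) = 8.9006 × 10⁻³ rad s⁻¹ → T = 2π/N = 705.93 s = 11.765 min ≈ 11.8 min.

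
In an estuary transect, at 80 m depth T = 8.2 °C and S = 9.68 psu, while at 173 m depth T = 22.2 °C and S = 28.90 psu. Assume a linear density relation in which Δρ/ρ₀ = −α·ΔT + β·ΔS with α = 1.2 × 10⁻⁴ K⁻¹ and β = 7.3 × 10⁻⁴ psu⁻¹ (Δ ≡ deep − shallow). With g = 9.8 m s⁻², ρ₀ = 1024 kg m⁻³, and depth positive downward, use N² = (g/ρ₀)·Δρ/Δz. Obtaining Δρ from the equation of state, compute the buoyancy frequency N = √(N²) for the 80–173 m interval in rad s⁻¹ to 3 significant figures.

ΔT = +14.0 K, ΔS = +19.22 psu (deep − shallow).
Δρ/ρ₀ = −αΔT + βΔS = -1.68 × 10⁻³ + 0.0140306 = 0.0123506, so Δρ ≈ 12.65 kg m⁻³.
N² = (g/ρ₀)·Δρ/Δz = g·(Δρ/ρ₀)/Δz = 9.8 × 0.0123506 / 93 = 1.3015 × 10⁻³ s⁻².
N = √(1.3015 × 10⁻³) = 0.036076 rad s⁻¹ ≈ 0.0361 rad s⁻¹.

0.0361 rad s⁻¹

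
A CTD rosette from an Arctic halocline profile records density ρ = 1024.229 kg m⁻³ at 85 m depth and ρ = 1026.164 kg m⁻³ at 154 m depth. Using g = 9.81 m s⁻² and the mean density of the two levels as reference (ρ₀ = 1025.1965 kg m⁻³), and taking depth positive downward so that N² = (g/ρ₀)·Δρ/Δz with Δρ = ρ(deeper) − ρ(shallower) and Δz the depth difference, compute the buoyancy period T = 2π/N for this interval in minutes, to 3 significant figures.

Δρ = 1026.164 − 1024.229 = 1.935 kg m⁻³ over Δz = 154 − 85 = 69 m.
N² = (9.81/1025.1965) × (1.935/69) = 2.6835 × 10⁻⁴ s⁻².
N = √(2.6835 × 10⁻⁴) = 0.016381 rad s⁻¹, so T = 2π/N = 383.57 s = 6.3928 min ≈ 6.39 min.

6.39 min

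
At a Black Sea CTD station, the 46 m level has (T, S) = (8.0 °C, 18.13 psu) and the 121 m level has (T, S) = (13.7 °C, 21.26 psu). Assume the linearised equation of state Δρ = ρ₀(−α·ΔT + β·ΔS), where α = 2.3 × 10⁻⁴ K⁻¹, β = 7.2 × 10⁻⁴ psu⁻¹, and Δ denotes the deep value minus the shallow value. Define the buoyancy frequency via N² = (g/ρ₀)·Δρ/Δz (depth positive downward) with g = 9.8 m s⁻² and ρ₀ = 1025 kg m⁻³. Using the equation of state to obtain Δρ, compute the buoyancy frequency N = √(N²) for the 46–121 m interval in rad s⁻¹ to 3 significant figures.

ΔT = +5.7 K, ΔS = +3.13 psu (deep − shallow).
Δρ/ρ₀ = −αΔT + βΔS = -1.311 × 10⁻³ + 2.2536 × 10⁻³ = 9.426 × 10⁻⁴, so Δρ ≈ 0.9662 kg m⁻³.
N² = (g/ρ₀)·Δρ/Δz = g·(Δρ/ρ₀)/Δz = 9.8 × 9.426 × 10⁻⁴ / 75 = 1.2317 × 10⁻⁴ s⁻².
N = √(1.2317 × 10⁻⁴) = 0.011098 rad s⁻¹ ≈ 0.0111 rad s⁻¹.

0.0111 rad s⁻¹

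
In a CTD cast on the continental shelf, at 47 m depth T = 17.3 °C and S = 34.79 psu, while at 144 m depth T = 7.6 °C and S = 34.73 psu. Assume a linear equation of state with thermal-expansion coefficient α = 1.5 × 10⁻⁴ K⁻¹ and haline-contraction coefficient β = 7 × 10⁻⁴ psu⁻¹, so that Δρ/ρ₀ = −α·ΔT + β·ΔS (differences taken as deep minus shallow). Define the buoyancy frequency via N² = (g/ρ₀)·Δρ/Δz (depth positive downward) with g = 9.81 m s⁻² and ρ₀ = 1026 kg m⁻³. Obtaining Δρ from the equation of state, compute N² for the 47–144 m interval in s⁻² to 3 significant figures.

1.43 × 10⁻⁴ s⁻²

ΔT = -9.7 K, ΔS = -0.06 psu (deep − shallow).
Δρ/ρ₀ = −αΔT + βΔS = 1.455 × 10⁻³ − 4.20 × 10⁻⁵ = 1.413 × 10⁻³, so Δρ ≈ 1.450 kg m⁻³.
N² = (g/ρ₀)·Δρ/Δz = g·(Δρ/ρ₀)/Δz = 9.81 × 1.413 × 10⁻³ / 97 = 1.4290 × 10⁻⁴ s⁻² ≈ 1.43 × 10⁻⁴ s⁻².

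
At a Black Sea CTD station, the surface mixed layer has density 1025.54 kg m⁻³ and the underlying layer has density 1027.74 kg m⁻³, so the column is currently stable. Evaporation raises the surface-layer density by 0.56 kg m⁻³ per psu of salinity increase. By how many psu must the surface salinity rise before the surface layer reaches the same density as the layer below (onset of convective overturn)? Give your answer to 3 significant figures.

Density deficit of the surface layer: 1027.74 − 1025.54 = 2.2 kg m⁻³.
Required change = 2.2 / 0.56 = 3.93 psu.

3.93 psu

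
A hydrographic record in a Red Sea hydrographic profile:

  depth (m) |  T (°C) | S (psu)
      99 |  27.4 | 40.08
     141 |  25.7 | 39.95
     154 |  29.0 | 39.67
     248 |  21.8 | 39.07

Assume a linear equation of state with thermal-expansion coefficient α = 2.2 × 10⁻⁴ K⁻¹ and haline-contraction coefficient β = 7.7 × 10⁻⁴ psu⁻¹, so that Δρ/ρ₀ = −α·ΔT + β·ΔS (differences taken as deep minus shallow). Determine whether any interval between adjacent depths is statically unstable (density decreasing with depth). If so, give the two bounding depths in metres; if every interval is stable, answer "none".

141–154 m

Evaluate Δρ/ρ₀ = −αΔT + βΔS across each adjacent pair:
  99–141 m: −αΔT+βΔS = −(2.2 × 10⁻⁴)(-1.7)+(7.7 × 10⁻⁴)(-0.13) = 2.7 × 10⁻⁴ → stable
  141–154 m: −αΔT+βΔS = −(2.2 × 10⁻⁴)(+3.3)+(7.7 × 10⁻⁴)(-0.28) = -9.4 × 10⁻⁴ → UNSTABLE
  154–248 m: −αΔT+βΔS = −(2.2 × 10⁻⁴)(-7.2)+(7.7 × 10⁻⁴)(-0.60) = 1.1 × 10⁻³ → stable
The 141–154 m interval has Δρ < 0: lighter water underlies denser water.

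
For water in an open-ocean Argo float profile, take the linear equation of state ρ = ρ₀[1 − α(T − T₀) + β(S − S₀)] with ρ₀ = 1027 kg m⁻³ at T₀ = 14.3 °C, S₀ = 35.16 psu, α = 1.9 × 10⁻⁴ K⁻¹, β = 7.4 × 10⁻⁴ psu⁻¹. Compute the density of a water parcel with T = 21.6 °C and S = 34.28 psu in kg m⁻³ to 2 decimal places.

T − T₀ = +7.3 K, S − S₀ = -0.88 psu.
Bracket = 1 − α·(+7.3) + β·(-0.88) = 1 + (-2.0382 × 10⁻³) = 0.9979618.
ρ = 1027 × 0.9979618 = 1024.91 kg m⁻³.

1024.91 kg m⁻³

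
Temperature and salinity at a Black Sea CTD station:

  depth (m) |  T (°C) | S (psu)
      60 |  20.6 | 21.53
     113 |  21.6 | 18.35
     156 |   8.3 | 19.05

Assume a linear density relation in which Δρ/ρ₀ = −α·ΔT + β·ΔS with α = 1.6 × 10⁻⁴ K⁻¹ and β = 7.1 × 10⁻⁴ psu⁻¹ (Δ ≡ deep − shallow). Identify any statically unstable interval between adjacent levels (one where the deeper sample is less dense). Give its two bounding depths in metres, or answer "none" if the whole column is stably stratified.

Evaluate Δρ/ρ₀ = −αΔT + βΔS across each adjacent pair:
  60–113 m: −αΔT+βΔS = −(1.6 × 10⁻⁴)(+1.0)+(7.1 × 10⁻⁴)(-3.18) = -2.4 × 10⁻³ → UNSTABLE
  113–156 m: −αΔT+βΔS = −(1.6 × 10⁻⁴)(-13.3)+(7.1 × 10⁻⁴)(+0.70) = 2.6 × 10⁻³ → stable
The 60–113 m interval has Δρ < 0: lighter water underlies denser water.

60–113 m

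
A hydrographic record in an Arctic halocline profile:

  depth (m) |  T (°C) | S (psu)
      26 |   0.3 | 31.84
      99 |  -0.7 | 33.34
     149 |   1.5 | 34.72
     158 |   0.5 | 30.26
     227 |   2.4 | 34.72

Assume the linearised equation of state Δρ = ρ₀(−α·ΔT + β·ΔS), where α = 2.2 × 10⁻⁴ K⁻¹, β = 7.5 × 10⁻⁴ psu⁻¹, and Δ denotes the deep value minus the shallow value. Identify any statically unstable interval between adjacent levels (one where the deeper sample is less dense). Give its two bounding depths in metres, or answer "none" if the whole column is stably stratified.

Evaluate Δρ/ρ₀ = −αΔT + βΔS across each adjacent pair:
  26–99 m: −αΔT+βΔS = −(2.2 × 10⁻⁴)(-1.0)+(7.5 × 10⁻⁴)(+1.50) = 1.3 × 10⁻³ → stable
  99–149 m: −αΔT+βΔS = −(2.2 × 10⁻⁴)(+2.2)+(7.5 × 10⁻⁴)(+1.38) = 5.5 × 10⁻⁴ → stable
  149–158 m: −αΔT+βΔS = −(2.2 × 10⁻⁴)(-1.0)+(7.5 × 10⁻⁴)(-4.46) = -3.1 × 10⁻³ → UNSTABLE
  158–227 m: −αΔT+βΔS = −(2.2 × 10⁻⁴)(+1.9)+(7.5 × 10⁻⁴)(+4.46) = 2.9 × 10⁻³ → stable
The 149–158 m interval has Δρ < 0: lighter water underlies denser water.

149–158 m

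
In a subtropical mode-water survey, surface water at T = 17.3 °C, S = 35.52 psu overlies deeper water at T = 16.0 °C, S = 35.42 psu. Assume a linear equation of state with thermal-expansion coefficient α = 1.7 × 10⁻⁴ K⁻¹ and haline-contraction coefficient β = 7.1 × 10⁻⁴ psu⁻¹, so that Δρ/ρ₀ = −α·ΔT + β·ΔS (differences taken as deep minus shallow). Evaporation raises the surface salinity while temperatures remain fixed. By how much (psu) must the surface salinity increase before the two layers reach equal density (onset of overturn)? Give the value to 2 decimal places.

Neutral buoyancy requires −α(T_deep − T_surf) + β(S_deep − S_surf′) = 0.
S_surf′ = S_deep − (α/β)·ΔT = 35.42 − (1.7 × 10⁻⁴/7.1 × 10⁻⁴)·(-1.3) = 35.7313 psu.
Increase required: 35.7313 − 35.52 = 0.2113 psu.

0.21 psu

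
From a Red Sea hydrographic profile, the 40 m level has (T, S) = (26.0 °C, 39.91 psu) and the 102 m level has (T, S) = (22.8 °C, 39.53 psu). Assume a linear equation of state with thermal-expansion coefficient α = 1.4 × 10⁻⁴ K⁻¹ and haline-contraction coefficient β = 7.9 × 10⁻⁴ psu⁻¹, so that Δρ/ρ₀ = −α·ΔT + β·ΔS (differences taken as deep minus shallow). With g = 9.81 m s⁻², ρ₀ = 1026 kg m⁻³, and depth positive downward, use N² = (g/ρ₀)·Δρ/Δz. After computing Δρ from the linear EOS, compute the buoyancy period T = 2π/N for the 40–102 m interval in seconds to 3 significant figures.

ΔT = -3.2 K, ΔS = -0.38 psu (deep − shallow).
Δρ/ρ₀ = −αΔT + βΔS = 4.48 × 10⁻⁴ − 3.002 × 10⁻⁴ = 1.478 × 10⁻⁴, so Δρ ≈ 0.1516 kg m⁻³.
N² = (g/ρ₀)·Δρ/Δz = g·(Δρ/ρ₀)/Δz = 9.81 × 1.478 × 10⁻⁴ / 62 = 2.3386 × 10⁻⁵ s⁻².
N = √(2.3386 × 10⁻⁵) = 4.8359 × 10⁻³ rad s⁻¹ → T = 2π/N = 1.2993 × 10³ s ≈ 1.30 × 10³ s.

1.30 × 10³ s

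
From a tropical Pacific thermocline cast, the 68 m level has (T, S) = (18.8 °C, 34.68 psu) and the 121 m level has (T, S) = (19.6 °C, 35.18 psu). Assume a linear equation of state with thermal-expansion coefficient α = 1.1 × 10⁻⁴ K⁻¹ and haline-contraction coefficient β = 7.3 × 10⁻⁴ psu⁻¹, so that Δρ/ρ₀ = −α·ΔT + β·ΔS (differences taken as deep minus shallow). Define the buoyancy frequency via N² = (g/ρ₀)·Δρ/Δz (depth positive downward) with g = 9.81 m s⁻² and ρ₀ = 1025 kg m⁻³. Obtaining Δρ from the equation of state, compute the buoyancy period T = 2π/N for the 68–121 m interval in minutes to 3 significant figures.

14.6 min

ΔT = +0.8 K, ΔS = +0.50 psu (deep − shallow).
Δρ/ρ₀ = −αΔT + βΔS = -8.80 × 10⁻⁵ + 3.65 × 10⁻⁴ = 2.77 × 10⁻⁴, so Δρ ≈ 0.2839 kg m⁻³.
N² = (g/ρ₀)·Δρ/Δz = g·(Δρ/ρ₀)/Δz = 9.81 × 2.77 × 10⁻⁴ / 53 = 5.1271 × 10⁻⁵ s⁻².
N = √(5.1271 × 10⁻⁵) = 7.1604 × 10⁻³ rad s⁻¹ → T = 2π/N = 877.49 s = 14.625 min ≈ 14.6 min.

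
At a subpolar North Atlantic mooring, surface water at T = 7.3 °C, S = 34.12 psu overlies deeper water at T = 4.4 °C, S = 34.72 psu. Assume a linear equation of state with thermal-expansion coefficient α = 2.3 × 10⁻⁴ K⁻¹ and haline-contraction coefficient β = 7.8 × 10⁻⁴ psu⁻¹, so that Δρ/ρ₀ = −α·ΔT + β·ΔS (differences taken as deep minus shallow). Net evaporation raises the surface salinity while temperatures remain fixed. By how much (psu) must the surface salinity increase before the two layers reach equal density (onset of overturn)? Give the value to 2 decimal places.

Neutral buoyancy requires −α(T_deep − T_surf) + β(S_deep − S_surf′) = 0.
S_surf′ = S_deep − (α/β)·ΔT = 34.72 − (2.3 × 10⁻⁴/7.8 × 10⁻⁴)·(-2.9) = 35.5751 psu.
Increase required: 35.5751 − 34.12 = 1.4551 psu.

1.46 psu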